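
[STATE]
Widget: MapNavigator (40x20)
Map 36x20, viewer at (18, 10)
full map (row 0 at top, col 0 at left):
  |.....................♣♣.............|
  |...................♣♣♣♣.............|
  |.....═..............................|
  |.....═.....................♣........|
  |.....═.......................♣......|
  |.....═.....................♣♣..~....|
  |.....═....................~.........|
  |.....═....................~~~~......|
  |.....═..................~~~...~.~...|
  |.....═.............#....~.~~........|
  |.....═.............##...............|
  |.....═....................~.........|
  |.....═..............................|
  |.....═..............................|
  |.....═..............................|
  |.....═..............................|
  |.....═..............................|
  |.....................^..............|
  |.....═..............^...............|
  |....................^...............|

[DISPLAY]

  .....................♣♣.............  
  ...................♣♣♣♣.............  
  .....═..............................  
  .....═.....................♣........  
  .....═.......................♣......  
  .....═.....................♣♣..~....  
  .....═....................~.........  
  .....═....................~~~~......  
  .....═..................~~~...~.~...  
  .....═.............#....~.~~........  
  .....═............@##...............  
  .....═....................~.........  
  .....═..............................  
  .....═..............................  
  .....═..............................  
  .....═..............................  
  .....═..............................  
  .....................^..............  
  .....═..............^...............  
  ....................^...............  


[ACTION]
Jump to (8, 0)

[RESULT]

                                        
                                        
                                        
                                        
                                        
                                        
                                        
                                        
                                        
                                        
            ........@............♣♣.....
            ...................♣♣♣♣.....
            .....═......................
            .....═.....................♣
            .....═......................
            .....═.....................♣
            .....═....................~.
            .....═....................~~
            .....═..................~~~.
            .....═.............#....~.~~


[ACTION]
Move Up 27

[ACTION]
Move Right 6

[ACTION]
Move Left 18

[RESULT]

                                        
                                        
                                        
                                        
                                        
                                        
                                        
                                        
                                        
                                        
                    @...................
                    ...................♣
                    .....═..............
                    .....═..............
                    .....═..............
                    .....═..............
                    .....═..............
                    .....═..............
                    .....═..............
                    .....═.............#


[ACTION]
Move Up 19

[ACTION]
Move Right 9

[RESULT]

                                        
                                        
                                        
                                        
                                        
                                        
                                        
                                        
                                        
                                        
           .........@...........♣♣......
           ...................♣♣♣♣......
           .....═.......................
           .....═.....................♣.
           .....═.......................
           .....═.....................♣♣
           .....═....................~..
           .....═....................~~~
           .....═..................~~~..
           .....═.............#....~.~~.


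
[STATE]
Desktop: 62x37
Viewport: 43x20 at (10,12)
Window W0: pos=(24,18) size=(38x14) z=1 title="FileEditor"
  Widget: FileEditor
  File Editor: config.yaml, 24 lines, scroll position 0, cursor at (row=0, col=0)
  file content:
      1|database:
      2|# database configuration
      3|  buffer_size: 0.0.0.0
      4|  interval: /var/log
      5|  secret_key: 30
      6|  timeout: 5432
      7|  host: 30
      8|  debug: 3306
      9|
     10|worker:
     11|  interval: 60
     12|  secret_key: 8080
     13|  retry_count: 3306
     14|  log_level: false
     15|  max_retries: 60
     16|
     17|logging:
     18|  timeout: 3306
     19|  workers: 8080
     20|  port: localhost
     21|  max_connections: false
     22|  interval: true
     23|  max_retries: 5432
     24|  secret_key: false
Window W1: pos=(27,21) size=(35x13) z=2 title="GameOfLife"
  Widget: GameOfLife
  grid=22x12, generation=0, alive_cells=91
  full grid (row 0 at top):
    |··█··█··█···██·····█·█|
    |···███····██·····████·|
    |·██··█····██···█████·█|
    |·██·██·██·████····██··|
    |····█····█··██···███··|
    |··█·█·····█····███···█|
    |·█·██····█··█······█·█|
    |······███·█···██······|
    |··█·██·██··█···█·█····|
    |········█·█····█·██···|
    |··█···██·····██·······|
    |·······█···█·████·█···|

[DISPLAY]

                                           
                                           
                                           
                                           
                                           
                                           
              ┏━━━━━━━━━━━━━━━━━━━━━━━━━━━━
              ┃ FileEditor                 
              ┠────────────────────────────
              ┃█a┏━━━━━━━━━━━━━━━━━━━━━━━━━
              ┃# ┃ GameOfLife              
              ┃  ┠─────────────────────────
              ┃  ┃Gen: 0                   
              ┃  ┃·██··█····██···█████·█   
              ┃  ┃·██·██·██·████····██··   
              ┃  ┃····█····█··██···███··   
              ┃  ┃··█·█·····█····███···█   
              ┃  ┃·█·██····█··█······█·█   
              ┃wo┃······███·█···██······   
              ┗━━┃··█·██·██··█···█·█····   


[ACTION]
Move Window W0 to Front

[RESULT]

                                           
                                           
                                           
                                           
                                           
                                           
              ┏━━━━━━━━━━━━━━━━━━━━━━━━━━━━
              ┃ FileEditor                 
              ┠────────────────────────────
              ┃█atabase:                   
              ┃# database configuration    
              ┃  buffer_size: 0.0.0.0      
              ┃  interval: /var/log        
              ┃  secret_key: 30            
              ┃  timeout: 5432             
              ┃  host: 30                  
              ┃  debug: 3306               
              ┃                            
              ┃worker:                     
              ┗━━━━━━━━━━━━━━━━━━━━━━━━━━━━


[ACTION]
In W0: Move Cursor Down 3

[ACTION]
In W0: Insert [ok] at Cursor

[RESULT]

                                           
                                           
                                           
                                           
                                           
                                           
              ┏━━━━━━━━━━━━━━━━━━━━━━━━━━━━
              ┃ FileEditor                 
              ┠────────────────────────────
              ┃database:                   
              ┃# database configuration    
              ┃  buffer_size: 0.0.0.0      
              ┃ok█ interval: /var/log      
              ┃  secret_key: 30            
              ┃  timeout: 5432             
              ┃  host: 30                  
              ┃  debug: 3306               
              ┃                            
              ┃worker:                     
              ┗━━━━━━━━━━━━━━━━━━━━━━━━━━━━


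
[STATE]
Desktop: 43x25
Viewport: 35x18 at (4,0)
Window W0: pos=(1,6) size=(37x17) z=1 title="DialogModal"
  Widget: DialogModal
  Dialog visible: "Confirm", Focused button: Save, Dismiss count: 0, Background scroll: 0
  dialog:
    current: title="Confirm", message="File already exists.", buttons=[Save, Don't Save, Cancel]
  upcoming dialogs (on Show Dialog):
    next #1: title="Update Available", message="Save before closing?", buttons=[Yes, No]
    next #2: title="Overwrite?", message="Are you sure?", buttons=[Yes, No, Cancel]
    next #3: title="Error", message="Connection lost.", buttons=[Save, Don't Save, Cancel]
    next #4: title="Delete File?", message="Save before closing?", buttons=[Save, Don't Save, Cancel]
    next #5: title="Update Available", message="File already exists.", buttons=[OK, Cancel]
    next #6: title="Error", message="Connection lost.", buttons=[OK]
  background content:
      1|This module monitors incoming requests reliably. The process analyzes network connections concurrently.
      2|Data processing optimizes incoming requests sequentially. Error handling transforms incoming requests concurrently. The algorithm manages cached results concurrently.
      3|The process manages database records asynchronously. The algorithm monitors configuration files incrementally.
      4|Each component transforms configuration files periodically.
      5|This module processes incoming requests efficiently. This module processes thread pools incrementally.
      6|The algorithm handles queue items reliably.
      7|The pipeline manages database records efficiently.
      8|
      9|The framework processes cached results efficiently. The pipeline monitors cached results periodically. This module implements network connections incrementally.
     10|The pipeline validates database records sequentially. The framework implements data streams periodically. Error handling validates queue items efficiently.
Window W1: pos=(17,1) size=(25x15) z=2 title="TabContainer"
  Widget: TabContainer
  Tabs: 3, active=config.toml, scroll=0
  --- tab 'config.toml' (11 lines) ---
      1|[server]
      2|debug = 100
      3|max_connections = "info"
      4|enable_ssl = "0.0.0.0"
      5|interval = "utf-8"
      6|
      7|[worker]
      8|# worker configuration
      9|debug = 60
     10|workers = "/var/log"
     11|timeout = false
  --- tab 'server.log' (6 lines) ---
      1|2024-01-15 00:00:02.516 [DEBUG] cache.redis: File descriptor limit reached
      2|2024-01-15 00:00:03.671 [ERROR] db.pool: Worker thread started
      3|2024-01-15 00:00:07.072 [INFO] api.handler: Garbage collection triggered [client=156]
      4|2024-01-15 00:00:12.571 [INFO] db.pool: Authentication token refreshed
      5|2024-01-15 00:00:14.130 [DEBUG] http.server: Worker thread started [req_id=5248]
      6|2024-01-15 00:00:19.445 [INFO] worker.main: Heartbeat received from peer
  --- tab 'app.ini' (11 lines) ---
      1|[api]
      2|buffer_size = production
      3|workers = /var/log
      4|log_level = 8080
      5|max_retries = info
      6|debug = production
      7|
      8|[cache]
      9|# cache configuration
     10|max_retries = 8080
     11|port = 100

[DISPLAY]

                                   
             ┏━━━━━━━━━━━━━━━━━━━━━
             ┃ TabContainer        
             ┠─────────────────────
             ┃[config.toml]│ server
             ┃─────────────────────
━━━━━━━━━━━━━┃[server]             
ialogModal   ┃debug = 100          
─────────────┃max_connections = "in
is module mon┃enable_ssl = "0.0.0.0
ta processing┃interval = "utf-8"   
e process man┃                     
ch component ┃[worker]             
┌────────────┃# worker configuratio
│           C┃debug = 60           
│     File al┗━━━━━━━━━━━━━━━━━━━━━
│ [Save]  Don't Save   Cancel │  ┃ 
└─────────────────────────────┘su┃ 


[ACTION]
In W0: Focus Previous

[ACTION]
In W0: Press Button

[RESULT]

                                   
             ┏━━━━━━━━━━━━━━━━━━━━━
             ┃ TabContainer        
             ┠─────────────────────
             ┃[config.toml]│ server
             ┃─────────────────────
━━━━━━━━━━━━━┃[server]             
ialogModal   ┃debug = 100          
─────────────┃max_connections = "in
is module mon┃enable_ssl = "0.0.0.0
ta processing┃interval = "utf-8"   
e process man┃                     
ch component ┃[worker]             
is module pro┃# worker configuratio
e algorithm h┃debug = 60           
e pipeline ma┗━━━━━━━━━━━━━━━━━━━━━
                                 ┃ 
e framework processes cached resu┃ 


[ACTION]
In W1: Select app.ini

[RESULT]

                                   
             ┏━━━━━━━━━━━━━━━━━━━━━
             ┃ TabContainer        
             ┠─────────────────────
             ┃ config.toml │ server
             ┃─────────────────────
━━━━━━━━━━━━━┃[api]                
ialogModal   ┃buffer_size = product
─────────────┃workers = /var/log   
is module mon┃log_level = 8080     
ta processing┃max_retries = info   
e process man┃debug = production   
ch component ┃                     
is module pro┃[cache]              
e algorithm h┃# cache configuration
e pipeline ma┗━━━━━━━━━━━━━━━━━━━━━
                                 ┃ 
e framework processes cached resu┃ 


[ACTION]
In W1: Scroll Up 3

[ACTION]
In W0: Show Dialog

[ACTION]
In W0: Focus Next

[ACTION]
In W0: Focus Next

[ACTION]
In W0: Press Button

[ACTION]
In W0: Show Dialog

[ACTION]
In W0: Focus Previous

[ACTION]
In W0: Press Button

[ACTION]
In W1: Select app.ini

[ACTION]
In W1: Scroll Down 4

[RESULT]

                                   
             ┏━━━━━━━━━━━━━━━━━━━━━
             ┃ TabContainer        
             ┠─────────────────────
             ┃ config.toml │ server
             ┃─────────────────────
━━━━━━━━━━━━━┃max_retries = info   
ialogModal   ┃debug = production   
─────────────┃                     
is module mon┃[cache]              
ta processing┃# cache configuration
e process man┃max_retries = 8080   
ch component ┃port = 100           
is module pro┃                     
e algorithm h┃                     
e pipeline ma┗━━━━━━━━━━━━━━━━━━━━━
                                 ┃ 
e framework processes cached resu┃ 


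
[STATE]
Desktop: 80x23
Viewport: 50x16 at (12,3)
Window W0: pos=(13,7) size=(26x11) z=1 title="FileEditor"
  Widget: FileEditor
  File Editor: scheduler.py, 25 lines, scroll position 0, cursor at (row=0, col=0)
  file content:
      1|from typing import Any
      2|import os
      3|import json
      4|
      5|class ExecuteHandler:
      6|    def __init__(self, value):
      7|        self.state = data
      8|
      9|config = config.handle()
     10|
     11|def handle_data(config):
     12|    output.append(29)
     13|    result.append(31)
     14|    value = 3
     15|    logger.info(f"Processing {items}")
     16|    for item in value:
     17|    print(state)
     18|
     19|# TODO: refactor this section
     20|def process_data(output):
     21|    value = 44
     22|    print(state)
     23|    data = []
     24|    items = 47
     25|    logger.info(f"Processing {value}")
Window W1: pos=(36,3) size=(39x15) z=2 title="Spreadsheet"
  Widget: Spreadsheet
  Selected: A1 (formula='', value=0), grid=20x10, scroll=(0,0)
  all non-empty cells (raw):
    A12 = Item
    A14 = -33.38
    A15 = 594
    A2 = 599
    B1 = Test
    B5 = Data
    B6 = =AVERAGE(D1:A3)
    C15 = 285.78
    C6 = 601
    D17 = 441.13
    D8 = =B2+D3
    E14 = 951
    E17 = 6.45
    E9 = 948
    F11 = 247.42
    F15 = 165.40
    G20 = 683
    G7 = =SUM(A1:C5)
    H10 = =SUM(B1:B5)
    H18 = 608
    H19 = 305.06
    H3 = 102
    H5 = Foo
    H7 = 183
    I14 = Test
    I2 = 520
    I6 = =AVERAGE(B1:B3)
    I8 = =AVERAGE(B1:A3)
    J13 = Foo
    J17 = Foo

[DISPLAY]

                        ┏━━━━━━━━━━━━━━━━━━━━━━━━━
                        ┃ Spreadsheet             
                        ┠─────────────────────────
                        ┃A1:                      
 ┏━━━━━━━━━━━━━━━━━━━━━━┃       A       B       C 
 ┃ FileEditor           ┃-------------------------
 ┠──────────────────────┃  1      [0]Test         
 ┃█rom typing import Any┃  2      599       0     
 ┃import os             ┃  3        0       0     
 ┃import json           ┃  4        0       0     
 ┃                      ┃  5        0Data         
 ┃class ExecuteHandler: ┃  6        0   54.45     
 ┃    def __init__(self,┃  7        0       0     
 ┃        self.state = d┃  8        0       0     
 ┗━━━━━━━━━━━━━━━━━━━━━━┗━━━━━━━━━━━━━━━━━━━━━━━━━
                                                  


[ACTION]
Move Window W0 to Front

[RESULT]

                        ┏━━━━━━━━━━━━━━━━━━━━━━━━━
                        ┃ Spreadsheet             
                        ┠─────────────────────────
                        ┃A1:                      
 ┏━━━━━━━━━━━━━━━━━━━━━━━━┓     A       B       C 
 ┃ FileEditor             ┃-----------------------
 ┠────────────────────────┨1      [0]Test         
 ┃█rom typing import Any ▲┃2      599       0     
 ┃import os              █┃3        0       0     
 ┃import json            ░┃4        0       0     
 ┃                       ░┃5        0Data         
 ┃class ExecuteHandler:  ░┃6        0   54.45     
 ┃    def __init__(self, ░┃7        0       0     
 ┃        self.state = da▼┃8        0       0     
 ┗━━━━━━━━━━━━━━━━━━━━━━━━┛━━━━━━━━━━━━━━━━━━━━━━━
                                                  


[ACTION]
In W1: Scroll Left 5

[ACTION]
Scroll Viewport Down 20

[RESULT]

 ┏━━━━━━━━━━━━━━━━━━━━━━━━┓     A       B       C 
 ┃ FileEditor             ┃-----------------------
 ┠────────────────────────┨1      [0]Test         
 ┃█rom typing import Any ▲┃2      599       0     
 ┃import os              █┃3        0       0     
 ┃import json            ░┃4        0       0     
 ┃                       ░┃5        0Data         
 ┃class ExecuteHandler:  ░┃6        0   54.45     
 ┃    def __init__(self, ░┃7        0       0     
 ┃        self.state = da▼┃8        0       0     
 ┗━━━━━━━━━━━━━━━━━━━━━━━━┛━━━━━━━━━━━━━━━━━━━━━━━
                                                  
                                                  
                                                  
                                                  
                                                  


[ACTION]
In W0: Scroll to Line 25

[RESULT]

 ┏━━━━━━━━━━━━━━━━━━━━━━━━┓     A       B       C 
 ┃ FileEditor             ┃-----------------------
 ┠────────────────────────┨1      [0]Test         
 ┃# TODO: refactor this s▲┃2      599       0     
 ┃def process_data(output░┃3        0       0     
 ┃    value = 44         ░┃4        0       0     
 ┃    print(state)       ░┃5        0Data         
 ┃    data = []          ░┃6        0   54.45     
 ┃    items = 47         █┃7        0       0     
 ┃    logger.info(f"Proce▼┃8        0       0     
 ┗━━━━━━━━━━━━━━━━━━━━━━━━┛━━━━━━━━━━━━━━━━━━━━━━━
                                                  
                                                  
                                                  
                                                  
                                                  


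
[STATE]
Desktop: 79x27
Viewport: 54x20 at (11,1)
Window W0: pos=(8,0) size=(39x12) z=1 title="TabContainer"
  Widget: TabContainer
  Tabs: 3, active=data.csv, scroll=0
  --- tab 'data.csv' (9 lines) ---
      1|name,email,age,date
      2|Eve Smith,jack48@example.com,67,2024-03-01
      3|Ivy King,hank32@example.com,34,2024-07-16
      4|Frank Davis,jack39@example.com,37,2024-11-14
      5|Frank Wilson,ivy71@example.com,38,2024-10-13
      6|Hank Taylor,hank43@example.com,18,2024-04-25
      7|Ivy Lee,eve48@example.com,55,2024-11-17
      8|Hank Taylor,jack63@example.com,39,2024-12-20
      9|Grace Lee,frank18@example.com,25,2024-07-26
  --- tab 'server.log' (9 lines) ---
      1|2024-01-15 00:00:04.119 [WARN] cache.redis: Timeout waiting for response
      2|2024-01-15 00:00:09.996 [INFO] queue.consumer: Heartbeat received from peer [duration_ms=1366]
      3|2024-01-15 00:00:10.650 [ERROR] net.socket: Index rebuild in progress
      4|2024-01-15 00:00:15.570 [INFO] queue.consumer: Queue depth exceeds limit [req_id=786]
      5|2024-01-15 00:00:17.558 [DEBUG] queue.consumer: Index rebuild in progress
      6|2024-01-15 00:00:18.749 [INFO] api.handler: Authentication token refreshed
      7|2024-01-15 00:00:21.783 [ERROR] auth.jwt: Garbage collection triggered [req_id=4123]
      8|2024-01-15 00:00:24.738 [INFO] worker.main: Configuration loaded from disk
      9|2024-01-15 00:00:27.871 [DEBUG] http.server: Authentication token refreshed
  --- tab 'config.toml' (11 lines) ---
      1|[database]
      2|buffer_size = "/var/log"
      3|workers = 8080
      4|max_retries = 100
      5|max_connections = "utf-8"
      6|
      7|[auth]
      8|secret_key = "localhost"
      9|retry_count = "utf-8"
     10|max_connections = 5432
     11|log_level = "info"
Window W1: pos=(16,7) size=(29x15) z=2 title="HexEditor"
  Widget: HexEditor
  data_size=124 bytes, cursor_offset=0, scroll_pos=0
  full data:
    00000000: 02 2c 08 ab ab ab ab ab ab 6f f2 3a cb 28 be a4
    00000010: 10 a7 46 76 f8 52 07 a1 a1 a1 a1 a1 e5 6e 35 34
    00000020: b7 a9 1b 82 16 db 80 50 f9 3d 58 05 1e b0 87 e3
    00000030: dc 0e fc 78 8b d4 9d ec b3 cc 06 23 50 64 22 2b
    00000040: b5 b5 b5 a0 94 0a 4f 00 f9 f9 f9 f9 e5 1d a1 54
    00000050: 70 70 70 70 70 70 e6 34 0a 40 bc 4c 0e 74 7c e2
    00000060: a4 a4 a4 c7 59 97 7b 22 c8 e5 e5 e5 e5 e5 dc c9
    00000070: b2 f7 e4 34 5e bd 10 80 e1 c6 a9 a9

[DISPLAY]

abContainer                        ┃                  
───────────────────────────────────┨                  
ata.csv]│ server.log │ config.toml ┃                  
───────────────────────────────────┃                  
me,email,age,date                  ┃                  
e Smith,jack48@example.com,67,2024-┃                  
y Kin┏━━━━━━━━━━━━━━━━━━━━━━━━━━━┓0┃                  
ank D┃ HexEditor                 ┃2┃                  
ank W┠───────────────────────────┨2┃                  
nk Ta┃00000000  02 2c 08 ab ab ab┃2┃                  
━━━━━┃00000010  10 a7 46 76 f8 52┃━┛                  
     ┃00000020  b7 a9 1b 82 16 db┃                    
     ┃00000030  dc 0e fc 78 8b d4┃                    
     ┃00000040  b5 b5 b5 a0 94 0a┃                    
     ┃00000050  70 70 70 70 70 70┃                    
     ┃00000060  a4 a4 a4 c7 59 97┃                    
     ┃00000070  b2 f7 e4 34 5e bd┃                    
     ┃                           ┃                    
     ┃                           ┃                    
     ┃                           ┃                    


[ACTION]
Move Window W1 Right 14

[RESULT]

abContainer                        ┃                  
───────────────────────────────────┨                  
ata.csv]│ server.log │ config.toml ┃                  
───────────────────────────────────┃                  
me,email,age,date                  ┃                  
e Smith,jack48@example.com,67,2024-┃                  
y King,hank32@examp┏━━━━━━━━━━━━━━━━━━━━━━━━━━━┓      
ank Davis,jack39@ex┃ HexEditor                 ┃      
ank Wilson,ivy71@ex┠───────────────────────────┨      
nk Taylor,hank43@ex┃00000000  02 2c 08 ab ab ab┃      
━━━━━━━━━━━━━━━━━━━┃00000010  10 a7 46 76 f8 52┃      
                   ┃00000020  b7 a9 1b 82 16 db┃      
                   ┃00000030  dc 0e fc 78 8b d4┃      
                   ┃00000040  b5 b5 b5 a0 94 0a┃      
                   ┃00000050  70 70 70 70 70 70┃      
                   ┃00000060  a4 a4 a4 c7 59 97┃      
                   ┃00000070  b2 f7 e4 34 5e bd┃      
                   ┃                           ┃      
                   ┃                           ┃      
                   ┃                           ┃      


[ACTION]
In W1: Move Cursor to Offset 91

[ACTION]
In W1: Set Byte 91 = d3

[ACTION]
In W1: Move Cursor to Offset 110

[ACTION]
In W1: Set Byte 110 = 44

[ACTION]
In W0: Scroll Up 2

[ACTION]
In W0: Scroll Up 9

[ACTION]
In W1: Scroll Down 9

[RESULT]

abContainer                        ┃                  
───────────────────────────────────┨                  
ata.csv]│ server.log │ config.toml ┃                  
───────────────────────────────────┃                  
me,email,age,date                  ┃                  
e Smith,jack48@example.com,67,2024-┃                  
y King,hank32@examp┏━━━━━━━━━━━━━━━━━━━━━━━━━━━┓      
ank Davis,jack39@ex┃ HexEditor                 ┃      
ank Wilson,ivy71@ex┠───────────────────────────┨      
nk Taylor,hank43@ex┃00000070  b2 f7 e4 34 5e bd┃      
━━━━━━━━━━━━━━━━━━━┃                           ┃      
                   ┃                           ┃      
                   ┃                           ┃      
                   ┃                           ┃      
                   ┃                           ┃      
                   ┃                           ┃      
                   ┃                           ┃      
                   ┃                           ┃      
                   ┃                           ┃      
                   ┃                           ┃      


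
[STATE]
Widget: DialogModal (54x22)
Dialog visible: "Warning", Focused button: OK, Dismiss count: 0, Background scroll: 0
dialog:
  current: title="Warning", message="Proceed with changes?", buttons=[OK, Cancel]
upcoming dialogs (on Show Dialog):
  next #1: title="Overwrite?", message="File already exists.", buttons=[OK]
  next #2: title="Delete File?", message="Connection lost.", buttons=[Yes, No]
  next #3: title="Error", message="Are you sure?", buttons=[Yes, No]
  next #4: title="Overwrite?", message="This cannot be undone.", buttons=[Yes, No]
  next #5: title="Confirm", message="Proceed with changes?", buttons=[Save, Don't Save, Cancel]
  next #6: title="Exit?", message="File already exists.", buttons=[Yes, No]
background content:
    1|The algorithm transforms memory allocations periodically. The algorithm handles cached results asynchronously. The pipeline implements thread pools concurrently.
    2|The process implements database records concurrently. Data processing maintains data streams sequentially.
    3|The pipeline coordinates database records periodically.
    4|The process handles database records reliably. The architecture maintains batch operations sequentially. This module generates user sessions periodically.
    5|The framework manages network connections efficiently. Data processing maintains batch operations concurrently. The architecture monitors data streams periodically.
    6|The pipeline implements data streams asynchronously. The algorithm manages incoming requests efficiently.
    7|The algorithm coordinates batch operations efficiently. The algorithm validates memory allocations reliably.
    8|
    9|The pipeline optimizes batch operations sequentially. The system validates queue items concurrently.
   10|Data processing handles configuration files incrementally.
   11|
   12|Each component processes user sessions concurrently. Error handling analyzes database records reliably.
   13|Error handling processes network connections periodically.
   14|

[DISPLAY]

The algorithm transforms memory allocations periodical
The process implements database records concurrently. 
The pipeline coordinates database records periodically
The process handles database records reliably. The arc
The framework manages network connections efficiently.
The pipeline implements data streams asynchronously. T
The algorithm coordinates batch operations efficiently
                                                      
The pipeline o┌───────────────────────┐ sequentially. 
Data processin│        Warning        │iles incrementa
              │ Proceed with changes? │               
Each component│     [OK]  Cancel      │concurrently. E
Error handling└───────────────────────┘tions periodica
                                                      
                                                      
                                                      
                                                      
                                                      
                                                      
                                                      
                                                      
                                                      


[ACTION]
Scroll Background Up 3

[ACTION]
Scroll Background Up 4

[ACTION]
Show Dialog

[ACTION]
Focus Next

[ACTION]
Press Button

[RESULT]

The algorithm transforms memory allocations periodical
The process implements database records concurrently. 
The pipeline coordinates database records periodically
The process handles database records reliably. The arc
The framework manages network connections efficiently.
The pipeline implements data streams asynchronously. T
The algorithm coordinates batch operations efficiently
                                                      
The pipeline optimizes batch operations sequentially. 
Data processing handles configuration files incrementa
                                                      
Each component processes user sessions concurrently. E
Error handling processes network connections periodica
                                                      
                                                      
                                                      
                                                      
                                                      
                                                      
                                                      
                                                      
                                                      


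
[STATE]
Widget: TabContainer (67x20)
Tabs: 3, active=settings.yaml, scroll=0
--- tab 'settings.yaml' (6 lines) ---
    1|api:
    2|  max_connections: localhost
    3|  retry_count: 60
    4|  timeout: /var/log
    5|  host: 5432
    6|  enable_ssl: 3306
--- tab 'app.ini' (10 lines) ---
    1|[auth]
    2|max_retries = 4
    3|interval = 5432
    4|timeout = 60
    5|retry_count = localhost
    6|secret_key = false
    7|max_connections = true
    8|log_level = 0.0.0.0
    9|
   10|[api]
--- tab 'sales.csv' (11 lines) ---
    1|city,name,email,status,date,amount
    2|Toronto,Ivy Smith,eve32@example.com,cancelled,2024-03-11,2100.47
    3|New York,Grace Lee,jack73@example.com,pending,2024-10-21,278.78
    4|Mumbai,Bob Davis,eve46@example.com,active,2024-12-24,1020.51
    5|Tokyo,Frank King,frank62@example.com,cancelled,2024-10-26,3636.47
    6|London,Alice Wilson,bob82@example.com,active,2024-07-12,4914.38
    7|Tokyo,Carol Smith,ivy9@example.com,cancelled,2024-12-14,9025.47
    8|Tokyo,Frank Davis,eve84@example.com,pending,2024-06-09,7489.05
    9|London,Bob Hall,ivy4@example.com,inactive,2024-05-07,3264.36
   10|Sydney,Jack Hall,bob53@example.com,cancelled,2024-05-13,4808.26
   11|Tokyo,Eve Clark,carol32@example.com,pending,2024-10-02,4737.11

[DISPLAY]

[settings.yaml]│ app.ini │ sales.csv                               
───────────────────────────────────────────────────────────────────
api:                                                               
  max_connections: localhost                                       
  retry_count: 60                                                  
  timeout: /var/log                                                
  host: 5432                                                       
  enable_ssl: 3306                                                 
                                                                   
                                                                   
                                                                   
                                                                   
                                                                   
                                                                   
                                                                   
                                                                   
                                                                   
                                                                   
                                                                   
                                                                   


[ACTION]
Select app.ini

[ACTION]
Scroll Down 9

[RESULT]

 settings.yaml │[app.ini]│ sales.csv                               
───────────────────────────────────────────────────────────────────
[api]                                                              
                                                                   
                                                                   
                                                                   
                                                                   
                                                                   
                                                                   
                                                                   
                                                                   
                                                                   
                                                                   
                                                                   
                                                                   
                                                                   
                                                                   
                                                                   
                                                                   
                                                                   


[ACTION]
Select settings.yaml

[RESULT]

[settings.yaml]│ app.ini │ sales.csv                               
───────────────────────────────────────────────────────────────────
api:                                                               
  max_connections: localhost                                       
  retry_count: 60                                                  
  timeout: /var/log                                                
  host: 5432                                                       
  enable_ssl: 3306                                                 
                                                                   
                                                                   
                                                                   
                                                                   
                                                                   
                                                                   
                                                                   
                                                                   
                                                                   
                                                                   
                                                                   
                                                                   


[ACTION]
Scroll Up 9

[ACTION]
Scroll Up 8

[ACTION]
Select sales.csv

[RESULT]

 settings.yaml │ app.ini │[sales.csv]                              
───────────────────────────────────────────────────────────────────
city,name,email,status,date,amount                                 
Toronto,Ivy Smith,eve32@example.com,cancelled,2024-03-11,2100.47   
New York,Grace Lee,jack73@example.com,pending,2024-10-21,278.78    
Mumbai,Bob Davis,eve46@example.com,active,2024-12-24,1020.51       
Tokyo,Frank King,frank62@example.com,cancelled,2024-10-26,3636.47  
London,Alice Wilson,bob82@example.com,active,2024-07-12,4914.38    
Tokyo,Carol Smith,ivy9@example.com,cancelled,2024-12-14,9025.47    
Tokyo,Frank Davis,eve84@example.com,pending,2024-06-09,7489.05     
London,Bob Hall,ivy4@example.com,inactive,2024-05-07,3264.36       
Sydney,Jack Hall,bob53@example.com,cancelled,2024-05-13,4808.26    
Tokyo,Eve Clark,carol32@example.com,pending,2024-10-02,4737.11     
                                                                   
                                                                   
                                                                   
                                                                   
                                                                   
                                                                   
                                                                   
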